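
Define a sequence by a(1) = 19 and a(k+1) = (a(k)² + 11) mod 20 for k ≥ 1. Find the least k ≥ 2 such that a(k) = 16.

4

Computing terms: a(1) = 19; a(2) = 12; a(3) = 15; a(4) = 16; a(5) = 7; a(6) = 0; a(7) = 11; a(8) = 12.
Since a(8) = a(2) = 12, the sequence is eventually periodic: after a pre-period of length 1 it cycles with period 6.
The value 16 first appears (with k ≥ 2) at a(4).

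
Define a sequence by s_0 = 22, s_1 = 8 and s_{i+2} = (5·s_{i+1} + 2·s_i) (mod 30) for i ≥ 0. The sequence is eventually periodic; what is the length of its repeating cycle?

Computing terms: s_0 = 22, s_1 = 8, s_2 = 24, s_3 = 16, s_4 = 8, s_5 = 12, s_6 = 16, s_7 = 14, s_8 = 12, s_9 = 28, s_{10} = 14, s_{11} = 6, s_{12} = 28, s_{13} = 2, s_{14} = 6, s_{15} = 4, s_{16} = 2, s_{17} = 18, s_{18} = 4, s_{19} = 26, s_{20} = 18, s_{21} = 22, s_{22} = 26, s_{23} = 24, s_{24} = 22, s_{25} = 8.
The sequence repeats with period 24.

24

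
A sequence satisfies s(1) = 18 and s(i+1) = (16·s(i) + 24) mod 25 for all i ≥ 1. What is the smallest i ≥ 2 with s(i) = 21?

Listing terms: s(1) = 18,  s(2) = 12,  s(3) = 16,  s(4) = 5,  s(5) = 4,  s(6) = 13,  s(7) = 7,  s(8) = 11,  s(9) = 0,  s(10) = 24,  s(11) = 8,  s(12) = 2,  s(13) = 6,  s(14) = 20,  s(15) = 19,  s(16) = 3,  s(17) = 22,  s(18) = 1,  s(19) = 15,  s(20) = 14,  s(21) = 23,  s(22) = 17,  s(23) = 21,  s(24) = 10,  s(25) = 9,  s(26) = 18.
Since s(26) = s(1) = 18, the sequence is periodic with period 25.
The value 21 first appears (with i ≥ 2) at s(23).

23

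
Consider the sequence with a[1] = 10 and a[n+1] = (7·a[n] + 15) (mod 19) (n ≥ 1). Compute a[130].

10

We have a[1] = 10; a[2] = 9; a[3] = 2; a[4] = 10.
The sequence repeats with period 3.
(130 - 1) mod 3 = 0, so a[130] = a[1] = 10.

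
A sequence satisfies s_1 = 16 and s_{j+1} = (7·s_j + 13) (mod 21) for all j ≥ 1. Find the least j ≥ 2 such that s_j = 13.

4

Computing terms: s_1 = 16, s_2 = 20, s_3 = 6, s_4 = 13, s_5 = 20.
Since s_5 = s_2 = 20, the sequence is eventually periodic: after a pre-period of length 1 it cycles with period 3.
The value 13 first appears (with j ≥ 2) at s_4.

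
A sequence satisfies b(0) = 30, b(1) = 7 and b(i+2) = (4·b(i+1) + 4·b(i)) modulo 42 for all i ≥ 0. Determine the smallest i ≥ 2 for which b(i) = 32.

Listing terms: b(0) = 30; b(1) = 7; b(2) = 22; b(3) = 32; b(4) = 6; b(5) = 26; b(6) = 2; b(7) = 28; b(8) = 36; b(9) = 4; b(10) = 34; b(11) = 26; b(12) = 30; b(13) = 14; b(14) = 8; b(15) = 4; b(16) = 6; b(17) = 40; b(18) = 16; b(19) = 14; b(20) = 36; b(21) = 32; b(22) = 20; b(23) = 40; b(24) = 30; b(25) = 28; b(26) = 22; b(27) = 32.
Since (b(26), b(27)) = (b(2), b(3)) = (22, 32) (two consecutive terms determine the rest), the sequence is eventually periodic: after a pre-period of length 2 it cycles with period 24.
The value 32 first appears (with i ≥ 2) at b(3).

3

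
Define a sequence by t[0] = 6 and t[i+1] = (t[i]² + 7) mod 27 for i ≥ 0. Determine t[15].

Listing terms: t[0] = 6, t[1] = 16, t[2] = 20, t[3] = 2, t[4] = 11, t[5] = 20.
Since t[5] = t[2] = 20, the sequence is eventually periodic: after a pre-period of length 2 it cycles with period 3.
For i ≥ 2, t[i] depends only on (i - 2) mod 3. (15 - 2) mod 3 = 1, so t[15] = t[3] = 2.

2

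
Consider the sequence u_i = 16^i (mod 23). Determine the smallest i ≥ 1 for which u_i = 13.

10

Computing terms: u_0 = 1; u_1 = 16; u_2 = 3; u_3 = 2; u_4 = 9; u_5 = 6; u_6 = 4; u_7 = 18; u_8 = 12; u_9 = 8; u_{10} = 13; u_{11} = 1.
The sequence repeats with period 11.
The value 13 first appears (with i ≥ 1) at u_{10}.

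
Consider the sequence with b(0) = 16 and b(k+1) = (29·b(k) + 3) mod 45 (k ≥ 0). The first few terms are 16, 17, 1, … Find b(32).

1

b(0) = 16; b(1) = 17; b(2) = 1; b(3) = 32; b(4) = 31; b(5) = 2; b(6) = 16.
The sequence repeats with period 6.
So b(32) = b(0 + ((32-0) mod 6)) = b(2) = 1.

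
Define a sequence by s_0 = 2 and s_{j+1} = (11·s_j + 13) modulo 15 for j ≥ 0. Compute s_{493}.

11

s_0 = 2; s_1 = 5; s_2 = 8; s_3 = 11; s_4 = 14; s_5 = 2.
Since s_5 = s_0 = 2, the sequence is periodic with period 5.
(493 - 0) mod 5 = 3, so s_{493} = s_3 = 11.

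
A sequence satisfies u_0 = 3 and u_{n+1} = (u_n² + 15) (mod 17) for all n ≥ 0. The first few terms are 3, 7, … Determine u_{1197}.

Listing terms: u_0 = 3,  u_1 = 7,  u_2 = 13,  u_3 = 14,  u_4 = 7.
Since u_4 = u_1 = 7, the sequence is eventually periodic: after a pre-period of length 1 it cycles with period 3.
For n ≥ 1, u_n depends only on (n - 1) mod 3. (1197 - 1) mod 3 = 2, so u_{1197} = u_3 = 14.

14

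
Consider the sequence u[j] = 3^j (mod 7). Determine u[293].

5

Computing terms: u[0] = 1,  u[1] = 3,  u[2] = 2,  u[3] = 6,  u[4] = 4,  u[5] = 5,  u[6] = 1.
The sequence repeats with period 6.
(293 - 0) mod 6 = 5, so u[293] = u[5] = 5.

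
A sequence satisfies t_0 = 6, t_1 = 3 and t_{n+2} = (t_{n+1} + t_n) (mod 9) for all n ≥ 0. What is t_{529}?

Computing terms: t_0 = 6; t_1 = 3; t_2 = 0; t_3 = 3; t_4 = 3; t_5 = 6; t_6 = 0; t_7 = 6; t_8 = 6; t_9 = 3.
Since (t_8, t_9) = (t_0, t_1) = (6, 3) (two consecutive terms determine the rest), the sequence is periodic with period 8.
So t_{529} = t_{0 + ((529-0) mod 8)} = t_1 = 3.

3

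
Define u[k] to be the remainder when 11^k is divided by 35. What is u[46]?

11

We have u[1] = 11; u[2] = 16; u[3] = 1; u[4] = 11.
The sequence repeats with period 3.
So u[46] = u[1 + ((46-1) mod 3)] = u[1] = 11.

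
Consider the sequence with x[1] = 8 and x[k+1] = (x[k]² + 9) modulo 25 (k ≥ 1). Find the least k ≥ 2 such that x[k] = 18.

5

Listing terms: x[1] = 8,  x[2] = 23,  x[3] = 13,  x[4] = 3,  x[5] = 18,  x[6] = 8.
The sequence repeats with period 5.
The value 18 first appears (with k ≥ 2) at x[5].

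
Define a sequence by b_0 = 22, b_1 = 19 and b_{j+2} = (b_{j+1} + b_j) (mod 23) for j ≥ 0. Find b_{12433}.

19

b_0 = 22,  b_1 = 19,  b_2 = 18,  b_3 = 14,  b_4 = 9,  b_5 = 0,  b_6 = 9,  b_7 = 9,  b_8 = 18,  b_9 = 4,  b_{10} = 22,  b_{11} = 3,  b_{12} = 2,  b_{13} = 5,  b_{14} = 7,  b_{15} = 12,  b_{16} = 19,  b_{17} = 8,  b_{18} = 4,  b_{19} = 12,  b_{20} = 16,  b_{21} = 5,  b_{22} = 21,  b_{23} = 3,  b_{24} = 1,  b_{25} = 4,  b_{26} = 5,  b_{27} = 9,  b_{28} = 14,  b_{29} = 0,  b_{30} = 14,  b_{31} = 14,  b_{32} = 5,  b_{33} = 19,  b_{34} = 1,  b_{35} = 20,  b_{36} = 21,  b_{37} = 18,  b_{38} = 16,  b_{39} = 11,  b_{40} = 4,  b_{41} = 15,  b_{42} = 19,  b_{43} = 11,  b_{44} = 7,  b_{45} = 18,  b_{46} = 2,  b_{47} = 20,  b_{48} = 22,  b_{49} = 19.
The sequence repeats with period 48.
So b_{12433} = b_{0 + ((12433-0) mod 48)} = b_1 = 19.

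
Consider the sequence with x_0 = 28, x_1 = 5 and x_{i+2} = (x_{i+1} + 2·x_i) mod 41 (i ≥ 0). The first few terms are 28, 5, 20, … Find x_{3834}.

5

Listing terms: x_0 = 28, x_1 = 5, x_2 = 20, x_3 = 30, x_4 = 29, x_5 = 7, x_6 = 24, x_7 = 38, x_8 = 4, x_9 = 39, x_{10} = 6, x_{11} = 2, x_{12} = 14, x_{13} = 18, x_{14} = 5, x_{15} = 0, x_{16} = 10, x_{17} = 10, x_{18} = 30, x_{19} = 9, x_{20} = 28, x_{21} = 5.
The sequence repeats with period 20.
(3834 - 0) mod 20 = 14, so x_{3834} = x_{14} = 5.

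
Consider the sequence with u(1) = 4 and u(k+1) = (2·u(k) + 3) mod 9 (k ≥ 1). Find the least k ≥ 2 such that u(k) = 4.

Listing terms: u(1) = 4,  u(2) = 2,  u(3) = 7,  u(4) = 8,  u(5) = 1,  u(6) = 5,  u(7) = 4.
The sequence repeats with period 6.
The value 4 next appears (with k ≥ 2) at u(7).

7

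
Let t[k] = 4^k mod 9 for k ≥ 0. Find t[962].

7

We have t[0] = 1, t[1] = 4, t[2] = 7, t[3] = 1.
The sequence repeats with period 3.
So t[962] = t[0 + ((962-0) mod 3)] = t[2] = 7.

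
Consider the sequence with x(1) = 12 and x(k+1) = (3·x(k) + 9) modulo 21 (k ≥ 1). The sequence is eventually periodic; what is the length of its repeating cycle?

6

Computing terms: x(1) = 12, x(2) = 3, x(3) = 18, x(4) = 0, x(5) = 9, x(6) = 15, x(7) = 12.
Since x(7) = x(1) = 12, the sequence is periodic with period 6.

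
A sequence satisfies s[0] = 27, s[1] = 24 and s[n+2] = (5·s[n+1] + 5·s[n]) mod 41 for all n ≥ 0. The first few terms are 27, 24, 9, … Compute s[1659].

14

We have s[0] = 27; s[1] = 24; s[2] = 9; s[3] = 1; s[4] = 9; s[5] = 9; s[6] = 8; s[7] = 3; s[8] = 14; s[9] = 3; s[10] = 3; s[11] = 30; s[12] = 1; s[13] = 32; s[14] = 1; s[15] = 1; s[16] = 10; s[17] = 14; s[18] = 38; s[19] = 14; s[20] = 14; s[21] = 17; s[22] = 32; s[23] = 40; s[24] = 32; s[25] = 32; s[26] = 33; s[27] = 38; s[28] = 27; s[29] = 38; s[30] = 38; s[31] = 11; s[32] = 40; s[33] = 9; s[34] = 40; s[35] = 40; s[36] = 31; s[37] = 27; s[38] = 3; s[39] = 27; s[40] = 27; s[41] = 24.
Since (s[40], s[41]) = (s[0], s[1]) = (27, 24) (two consecutive terms determine the rest), the sequence is periodic with period 40.
So s[1659] = s[0 + ((1659-0) mod 40)] = s[19] = 14.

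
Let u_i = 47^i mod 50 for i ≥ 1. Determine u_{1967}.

13

Computing terms: u_1 = 47, u_2 = 9, u_3 = 23, u_4 = 31, u_5 = 7, u_6 = 29, u_7 = 13, u_8 = 11, u_9 = 17, u_{10} = 49, u_{11} = 3, u_{12} = 41, u_{13} = 27, u_{14} = 19, u_{15} = 43, u_{16} = 21, u_{17} = 37, u_{18} = 39, u_{19} = 33, u_{20} = 1, u_{21} = 47.
Since u_{21} = u_1 = 47, the sequence is periodic with period 20.
So u_{1967} = u_{1 + ((1967-1) mod 20)} = u_7 = 13.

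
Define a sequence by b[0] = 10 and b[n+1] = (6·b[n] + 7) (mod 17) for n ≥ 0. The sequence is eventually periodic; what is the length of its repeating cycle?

We have b[0] = 10, b[1] = 16, b[2] = 1, b[3] = 13, b[4] = 0, b[5] = 7, b[6] = 15, b[7] = 12, b[8] = 11, b[9] = 5, b[10] = 3, b[11] = 8, b[12] = 4, b[13] = 14, b[14] = 6, b[15] = 9, b[16] = 10.
The sequence repeats with period 16.

16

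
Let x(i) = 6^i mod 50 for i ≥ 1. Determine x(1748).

16

We have x(1) = 6,  x(2) = 36,  x(3) = 16,  x(4) = 46,  x(5) = 26,  x(6) = 6.
Since x(6) = x(1) = 6, the sequence is periodic with period 5.
So x(1748) = x(1 + ((1748-1) mod 5)) = x(3) = 16.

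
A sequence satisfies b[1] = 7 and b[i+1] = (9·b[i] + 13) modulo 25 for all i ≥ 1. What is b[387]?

2

b[1] = 7; b[2] = 1; b[3] = 22; b[4] = 11; b[5] = 12; b[6] = 21; b[7] = 2; b[8] = 6; b[9] = 17; b[10] = 16; b[11] = 7.
The sequence repeats with period 10.
(387 - 1) mod 10 = 6, so b[387] = b[7] = 2.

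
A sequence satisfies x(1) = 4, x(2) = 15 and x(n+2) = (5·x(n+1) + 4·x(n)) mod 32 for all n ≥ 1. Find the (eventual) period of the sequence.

Listing terms: x(1) = 4,  x(2) = 15,  x(3) = 27,  x(4) = 3,  x(5) = 27,  x(6) = 19,  x(7) = 11,  x(8) = 3,  x(9) = 27.
Since (x(8), x(9)) = (x(4), x(5)) = (3, 27) (two consecutive terms determine the rest), the sequence is eventually periodic: after a pre-period of length 3 it cycles with period 4.

4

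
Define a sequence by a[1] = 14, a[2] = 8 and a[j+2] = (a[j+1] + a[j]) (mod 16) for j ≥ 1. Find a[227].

4

We have a[1] = 14,  a[2] = 8,  a[3] = 6,  a[4] = 14,  a[5] = 4,  a[6] = 2,  a[7] = 6,  a[8] = 8,  a[9] = 14,  a[10] = 6,  a[11] = 4,  a[12] = 10,  a[13] = 14,  a[14] = 8.
Since (a[13], a[14]) = (a[1], a[2]) = (14, 8) (two consecutive terms determine the rest), the sequence is periodic with period 12.
(227 - 1) mod 12 = 10, so a[227] = a[11] = 4.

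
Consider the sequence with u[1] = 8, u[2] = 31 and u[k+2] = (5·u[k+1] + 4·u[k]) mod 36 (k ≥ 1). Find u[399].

11

Computing terms: u[1] = 8,  u[2] = 31,  u[3] = 7,  u[4] = 15,  u[5] = 31,  u[6] = 35,  u[7] = 11,  u[8] = 15,  u[9] = 11,  u[10] = 7,  u[11] = 7,  u[12] = 27,  u[13] = 19,  u[14] = 23,  u[15] = 11,  u[16] = 3,  u[17] = 23,  u[18] = 19,  u[19] = 7,  u[20] = 3,  u[21] = 7,  u[22] = 11,  u[23] = 11,  u[24] = 27,  u[25] = 35,  u[26] = 31,  u[27] = 7.
Since (u[26], u[27]) = (u[2], u[3]) = (31, 7) (two consecutive terms determine the rest), the sequence is eventually periodic: after a pre-period of length 1 it cycles with period 24.
For k ≥ 2, u[k] depends only on (k - 2) mod 24. (399 - 2) mod 24 = 13, so u[399] = u[15] = 11.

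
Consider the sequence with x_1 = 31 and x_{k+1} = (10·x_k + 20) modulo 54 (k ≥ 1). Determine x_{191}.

Listing terms: x_1 = 31; x_2 = 6; x_3 = 26; x_4 = 10; x_5 = 12; x_6 = 32; x_7 = 16; x_8 = 18; x_9 = 38; x_{10} = 22; x_{11} = 24; x_{12} = 44; x_{13} = 28; x_{14} = 30; x_{15} = 50; x_{16} = 34; x_{17} = 36; x_{18} = 2; x_{19} = 40; x_{20} = 42; x_{21} = 8; x_{22} = 46; x_{23} = 48; x_{24} = 14; x_{25} = 52; x_{26} = 0; x_{27} = 20; x_{28} = 4; x_{29} = 6.
Since x_{29} = x_2 = 6, the sequence is eventually periodic: after a pre-period of length 1 it cycles with period 27.
For k ≥ 2, x_k depends only on (k - 2) mod 27. (191 - 2) mod 27 = 0, so x_{191} = x_2 = 6.

6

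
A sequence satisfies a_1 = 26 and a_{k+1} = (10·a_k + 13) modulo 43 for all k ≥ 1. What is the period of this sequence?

21

We have a_1 = 26,  a_2 = 15,  a_3 = 34,  a_4 = 9,  a_5 = 17,  a_6 = 11,  a_7 = 37,  a_8 = 39,  a_9 = 16,  a_{10} = 1,  a_{11} = 23,  a_{12} = 28,  a_{13} = 35,  a_{14} = 19,  a_{15} = 31,  a_{16} = 22,  a_{17} = 18,  a_{18} = 21,  a_{19} = 8,  a_{20} = 7,  a_{21} = 40,  a_{22} = 26.
Since a_{22} = a_1 = 26, the sequence is periodic with period 21.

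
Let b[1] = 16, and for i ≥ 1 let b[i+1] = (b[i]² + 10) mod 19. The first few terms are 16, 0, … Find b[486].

10

b[1] = 16; b[2] = 0; b[3] = 10; b[4] = 15; b[5] = 7; b[6] = 2; b[7] = 14; b[8] = 16.
Since b[8] = b[1] = 16, the sequence is periodic with period 7.
(486 - 1) mod 7 = 2, so b[486] = b[3] = 10.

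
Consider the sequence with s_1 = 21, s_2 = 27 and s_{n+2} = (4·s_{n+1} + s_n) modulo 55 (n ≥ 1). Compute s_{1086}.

12

s_1 = 21,  s_2 = 27,  s_3 = 19,  s_4 = 48,  s_5 = 46,  s_6 = 12,  s_7 = 39,  s_8 = 3,  s_9 = 51,  s_{10} = 42,  s_{11} = 54,  s_{12} = 38,  s_{13} = 41,  s_{14} = 37,  s_{15} = 24,  s_{16} = 23,  s_{17} = 6,  s_{18} = 47,  s_{19} = 29,  s_{20} = 53,  s_{21} = 21,  s_{22} = 27.
The sequence repeats with period 20.
(1086 - 1) mod 20 = 5, so s_{1086} = s_6 = 12.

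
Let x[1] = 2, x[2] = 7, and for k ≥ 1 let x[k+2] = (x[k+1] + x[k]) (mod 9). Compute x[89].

2

x[1] = 2; x[2] = 7; x[3] = 0; x[4] = 7; x[5] = 7; x[6] = 5; x[7] = 3; x[8] = 8; x[9] = 2; x[10] = 1; x[11] = 3; x[12] = 4; x[13] = 7; x[14] = 2; x[15] = 0; x[16] = 2; x[17] = 2; x[18] = 4; x[19] = 6; x[20] = 1; x[21] = 7; x[22] = 8; x[23] = 6; x[24] = 5; x[25] = 2; x[26] = 7.
The sequence repeats with period 24.
So x[89] = x[1 + ((89-1) mod 24)] = x[17] = 2.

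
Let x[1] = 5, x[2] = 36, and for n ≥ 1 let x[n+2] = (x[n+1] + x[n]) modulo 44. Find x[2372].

Listing terms: x[1] = 5, x[2] = 36, x[3] = 41, x[4] = 33, x[5] = 30, x[6] = 19, x[7] = 5, x[8] = 24, x[9] = 29, x[10] = 9, x[11] = 38, x[12] = 3, x[13] = 41, x[14] = 0, x[15] = 41, x[16] = 41, x[17] = 38, x[18] = 35, x[19] = 29, x[20] = 20, x[21] = 5, x[22] = 25, x[23] = 30, x[24] = 11, x[25] = 41, x[26] = 8, x[27] = 5, x[28] = 13, x[29] = 18, x[30] = 31, x[31] = 5, x[32] = 36.
Since (x[31], x[32]) = (x[1], x[2]) = (5, 36) (two consecutive terms determine the rest), the sequence is periodic with period 30.
So x[2372] = x[1 + ((2372-1) mod 30)] = x[2] = 36.

36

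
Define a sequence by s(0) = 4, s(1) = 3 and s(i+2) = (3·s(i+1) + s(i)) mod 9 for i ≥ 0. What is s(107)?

0

Listing terms: s(0) = 4,  s(1) = 3,  s(2) = 4,  s(3) = 6,  s(4) = 4,  s(5) = 0,  s(6) = 4,  s(7) = 3.
The sequence repeats with period 6.
(107 - 0) mod 6 = 5, so s(107) = s(5) = 0.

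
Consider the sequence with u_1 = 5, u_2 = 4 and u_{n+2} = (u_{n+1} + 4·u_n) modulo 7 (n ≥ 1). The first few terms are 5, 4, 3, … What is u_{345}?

1

Computing terms: u_1 = 5,  u_2 = 4,  u_3 = 3,  u_4 = 5,  u_5 = 3,  u_6 = 2,  u_7 = 0,  u_8 = 1,  u_9 = 1,  u_{10} = 5,  u_{11} = 2,  u_{12} = 1,  u_{13} = 2,  u_{14} = 6,  u_{15} = 0,  u_{16} = 3,  u_{17} = 3,  u_{18} = 1,  u_{19} = 6,  u_{20} = 3,  u_{21} = 6,  u_{22} = 4,  u_{23} = 0,  u_{24} = 2,  u_{25} = 2,  u_{26} = 3,  u_{27} = 4,  u_{28} = 2,  u_{29} = 4,  u_{30} = 5,  u_{31} = 0,  u_{32} = 6,  u_{33} = 6,  u_{34} = 2,  u_{35} = 5,  u_{36} = 6,  u_{37} = 5,  u_{38} = 1,  u_{39} = 0,  u_{40} = 4,  u_{41} = 4,  u_{42} = 6,  u_{43} = 1,  u_{44} = 4,  u_{45} = 1,  u_{46} = 3,  u_{47} = 0,  u_{48} = 5,  u_{49} = 5,  u_{50} = 4.
Since (u_{49}, u_{50}) = (u_1, u_2) = (5, 4) (two consecutive terms determine the rest), the sequence is periodic with period 48.
So u_{345} = u_{1 + ((345-1) mod 48)} = u_9 = 1.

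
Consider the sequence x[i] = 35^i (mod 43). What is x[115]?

We have x[1] = 35; x[2] = 21; x[3] = 4; x[4] = 11; x[5] = 41; x[6] = 16; x[7] = 1; x[8] = 35.
Since x[8] = x[1] = 35, the sequence is periodic with period 7.
So x[115] = x[1 + ((115-1) mod 7)] = x[3] = 4.

4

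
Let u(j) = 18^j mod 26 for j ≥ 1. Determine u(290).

Listing terms: u(1) = 18,  u(2) = 12,  u(3) = 8,  u(4) = 14,  u(5) = 18.
Since u(5) = u(1) = 18, the sequence is periodic with period 4.
So u(290) = u(1 + ((290-1) mod 4)) = u(2) = 12.

12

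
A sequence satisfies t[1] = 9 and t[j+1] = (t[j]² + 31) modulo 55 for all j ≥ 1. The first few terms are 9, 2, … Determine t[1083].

35

Computing terms: t[1] = 9, t[2] = 2, t[3] = 35, t[4] = 46, t[5] = 2.
Since t[5] = t[2] = 2, the sequence is eventually periodic: after a pre-period of length 1 it cycles with period 3.
For j ≥ 2, t[j] depends only on (j - 2) mod 3. (1083 - 2) mod 3 = 1, so t[1083] = t[3] = 35.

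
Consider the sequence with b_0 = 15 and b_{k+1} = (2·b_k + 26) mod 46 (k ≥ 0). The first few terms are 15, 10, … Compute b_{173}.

Computing terms: b_0 = 15; b_1 = 10; b_2 = 0; b_3 = 26; b_4 = 32; b_5 = 44; b_6 = 22; b_7 = 24; b_8 = 28; b_9 = 36; b_{10} = 6; b_{11} = 38; b_{12} = 10.
Since b_{12} = b_1 = 10, the sequence is eventually periodic: after a pre-period of length 1 it cycles with period 11.
For k ≥ 1, b_k depends only on (k - 1) mod 11. (173 - 1) mod 11 = 7, so b_{173} = b_8 = 28.

28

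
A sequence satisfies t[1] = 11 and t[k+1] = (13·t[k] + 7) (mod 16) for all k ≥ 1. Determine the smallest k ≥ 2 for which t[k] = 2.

14

We have t[1] = 11,  t[2] = 6,  t[3] = 5,  t[4] = 8,  t[5] = 15,  t[6] = 10,  t[7] = 9,  t[8] = 12,  t[9] = 3,  t[10] = 14,  t[11] = 13,  t[12] = 0,  t[13] = 7,  t[14] = 2,  t[15] = 1,  t[16] = 4,  t[17] = 11.
Since t[17] = t[1] = 11, the sequence is periodic with period 16.
The value 2 first appears (with k ≥ 2) at t[14].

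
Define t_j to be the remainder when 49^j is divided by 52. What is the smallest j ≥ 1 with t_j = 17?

t_0 = 1, t_1 = 49, t_2 = 9, t_3 = 25, t_4 = 29, t_5 = 17, t_6 = 1.
Since t_6 = t_0 = 1, the sequence is periodic with period 6.
The value 17 first appears (with j ≥ 1) at t_5.

5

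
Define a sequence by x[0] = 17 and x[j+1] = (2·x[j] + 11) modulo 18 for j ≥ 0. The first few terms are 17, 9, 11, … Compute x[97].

Computing terms: x[0] = 17,  x[1] = 9,  x[2] = 11,  x[3] = 15,  x[4] = 5,  x[5] = 3,  x[6] = 17.
Since x[6] = x[0] = 17, the sequence is periodic with period 6.
(97 - 0) mod 6 = 1, so x[97] = x[1] = 9.

9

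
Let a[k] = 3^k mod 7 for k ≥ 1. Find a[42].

a[1] = 3, a[2] = 2, a[3] = 6, a[4] = 4, a[5] = 5, a[6] = 1, a[7] = 3.
The sequence repeats with period 6.
(42 - 1) mod 6 = 5, so a[42] = a[6] = 1.

1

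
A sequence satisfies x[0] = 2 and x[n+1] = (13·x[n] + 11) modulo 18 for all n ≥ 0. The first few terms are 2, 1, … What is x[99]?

11

We have x[0] = 2,  x[1] = 1,  x[2] = 6,  x[3] = 17,  x[4] = 16,  x[5] = 3,  x[6] = 14,  x[7] = 13,  x[8] = 0,  x[9] = 11,  x[10] = 10,  x[11] = 15,  x[12] = 8,  x[13] = 7,  x[14] = 12,  x[15] = 5,  x[16] = 4,  x[17] = 9,  x[18] = 2.
The sequence repeats with period 18.
(99 - 0) mod 18 = 9, so x[99] = x[9] = 11.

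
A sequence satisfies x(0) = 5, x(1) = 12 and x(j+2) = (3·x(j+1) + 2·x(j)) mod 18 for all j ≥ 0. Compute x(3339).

0

We have x(0) = 5,  x(1) = 12,  x(2) = 10,  x(3) = 0,  x(4) = 2,  x(5) = 6,  x(6) = 4,  x(7) = 6,  x(8) = 8,  x(9) = 0,  x(10) = 16,  x(11) = 12,  x(12) = 14,  x(13) = 12,  x(14) = 10.
Since (x(13), x(14)) = (x(1), x(2)) = (12, 10) (two consecutive terms determine the rest), the sequence is eventually periodic: after a pre-period of length 1 it cycles with period 12.
For j ≥ 1, x(j) depends only on (j - 1) mod 12. (3339 - 1) mod 12 = 2, so x(3339) = x(3) = 0.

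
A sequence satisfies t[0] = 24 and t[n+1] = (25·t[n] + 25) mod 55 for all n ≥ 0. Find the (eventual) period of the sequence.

5

t[0] = 24, t[1] = 20, t[2] = 30, t[3] = 5, t[4] = 40, t[5] = 35, t[6] = 20.
Since t[6] = t[1] = 20, the sequence is eventually periodic: after a pre-period of length 1 it cycles with period 5.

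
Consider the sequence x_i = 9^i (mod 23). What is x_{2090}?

We have x_1 = 9, x_2 = 12, x_3 = 16, x_4 = 6, x_5 = 8, x_6 = 3, x_7 = 4, x_8 = 13, x_9 = 2, x_{10} = 18, x_{11} = 1, x_{12} = 9.
The sequence repeats with period 11.
So x_{2090} = x_{1 + ((2090-1) mod 11)} = x_{11} = 1.

1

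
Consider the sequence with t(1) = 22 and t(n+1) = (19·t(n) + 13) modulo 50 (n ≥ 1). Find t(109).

42

t(1) = 22, t(2) = 31, t(3) = 2, t(4) = 1, t(5) = 32, t(6) = 21, t(7) = 12, t(8) = 41, t(9) = 42, t(10) = 11, t(11) = 22.
The sequence repeats with period 10.
So t(109) = t(1 + ((109-1) mod 10)) = t(9) = 42.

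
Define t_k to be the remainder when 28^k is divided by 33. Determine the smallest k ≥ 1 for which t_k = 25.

2

We have t_0 = 1, t_1 = 28, t_2 = 25, t_3 = 7, t_4 = 31, t_5 = 10, t_6 = 16, t_7 = 19, t_8 = 4, t_9 = 13, t_{10} = 1.
Since t_{10} = t_0 = 1, the sequence is periodic with period 10.
The value 25 first appears (with k ≥ 1) at t_2.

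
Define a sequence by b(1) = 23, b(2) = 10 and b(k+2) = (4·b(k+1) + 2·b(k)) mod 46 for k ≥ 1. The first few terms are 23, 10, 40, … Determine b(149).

b(1) = 23; b(2) = 10; b(3) = 40; b(4) = 42; b(5) = 18; b(6) = 18; b(7) = 16; b(8) = 8; b(9) = 18; b(10) = 42; b(11) = 20; b(12) = 26; b(13) = 6; b(14) = 30; b(15) = 40; b(16) = 36; b(17) = 40; b(18) = 2; b(19) = 42; b(20) = 34; b(21) = 36; b(22) = 28; b(23) = 0; b(24) = 10; b(25) = 40.
Since (b(24), b(25)) = (b(2), b(3)) = (10, 40) (two consecutive terms determine the rest), the sequence is eventually periodic: after a pre-period of length 1 it cycles with period 22.
For k ≥ 2, b(k) depends only on (k - 2) mod 22. (149 - 2) mod 22 = 15, so b(149) = b(17) = 40.

40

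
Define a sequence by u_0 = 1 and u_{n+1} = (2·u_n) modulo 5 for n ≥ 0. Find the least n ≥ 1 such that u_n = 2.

1

Listing terms: u_0 = 1; u_1 = 2; u_2 = 4; u_3 = 3; u_4 = 1.
The sequence repeats with period 4.
The value 2 first appears (with n ≥ 1) at u_1.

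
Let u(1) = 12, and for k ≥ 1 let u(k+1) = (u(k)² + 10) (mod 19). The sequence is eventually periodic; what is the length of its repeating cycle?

We have u(1) = 12,  u(2) = 2,  u(3) = 14,  u(4) = 16,  u(5) = 0,  u(6) = 10,  u(7) = 15,  u(8) = 7,  u(9) = 2.
Since u(9) = u(2) = 2, the sequence is eventually periodic: after a pre-period of length 1 it cycles with period 7.

7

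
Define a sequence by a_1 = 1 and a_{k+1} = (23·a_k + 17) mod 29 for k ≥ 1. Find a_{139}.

We have a_1 = 1, a_2 = 11, a_3 = 9, a_4 = 21, a_5 = 7, a_6 = 4, a_7 = 22, a_8 = 1.
Since a_8 = a_1 = 1, the sequence is periodic with period 7.
(139 - 1) mod 7 = 5, so a_{139} = a_6 = 4.

4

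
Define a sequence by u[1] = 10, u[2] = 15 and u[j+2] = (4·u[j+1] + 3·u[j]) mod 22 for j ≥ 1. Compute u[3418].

Listing terms: u[1] = 10; u[2] = 15; u[3] = 2; u[4] = 9; u[5] = 20; u[6] = 19; u[7] = 4; u[8] = 7; u[9] = 18; u[10] = 5; u[11] = 8; u[12] = 3; u[13] = 14; u[14] = 21; u[15] = 16; u[16] = 17; u[17] = 6; u[18] = 9; u[19] = 10; u[20] = 1; u[21] = 12; u[22] = 7; u[23] = 20; u[24] = 13; u[25] = 2; u[26] = 3; u[27] = 18; u[28] = 15; u[29] = 4; u[30] = 17; u[31] = 14; u[32] = 19; u[33] = 8; u[34] = 1; u[35] = 6; u[36] = 5; u[37] = 16; u[38] = 13; u[39] = 12; u[40] = 21; u[41] = 10; u[42] = 15.
The sequence repeats with period 40.
So u[3418] = u[1 + ((3418-1) mod 40)] = u[18] = 9.

9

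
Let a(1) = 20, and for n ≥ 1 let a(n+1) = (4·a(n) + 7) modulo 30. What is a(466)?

a(1) = 20, a(2) = 27, a(3) = 25, a(4) = 17, a(5) = 15, a(6) = 7, a(7) = 5, a(8) = 27.
Since a(8) = a(2) = 27, the sequence is eventually periodic: after a pre-period of length 1 it cycles with period 6.
For n ≥ 2, a(n) depends only on (n - 2) mod 6. (466 - 2) mod 6 = 2, so a(466) = a(4) = 17.

17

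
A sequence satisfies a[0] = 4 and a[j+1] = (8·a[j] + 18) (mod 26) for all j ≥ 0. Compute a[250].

2

Computing terms: a[0] = 4; a[1] = 24; a[2] = 2; a[3] = 8; a[4] = 4.
Since a[4] = a[0] = 4, the sequence is periodic with period 4.
(250 - 0) mod 4 = 2, so a[250] = a[2] = 2.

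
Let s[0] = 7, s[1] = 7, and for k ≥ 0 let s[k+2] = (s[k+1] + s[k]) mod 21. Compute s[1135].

Computing terms: s[0] = 7; s[1] = 7; s[2] = 14; s[3] = 0; s[4] = 14; s[5] = 14; s[6] = 7; s[7] = 0; s[8] = 7; s[9] = 7.
Since (s[8], s[9]) = (s[0], s[1]) = (7, 7) (two consecutive terms determine the rest), the sequence is periodic with period 8.
(1135 - 0) mod 8 = 7, so s[1135] = s[7] = 0.

0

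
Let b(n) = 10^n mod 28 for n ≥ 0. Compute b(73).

24

Listing terms: b(0) = 1; b(1) = 10; b(2) = 16; b(3) = 20; b(4) = 4; b(5) = 12; b(6) = 8; b(7) = 24; b(8) = 16.
Since b(8) = b(2) = 16, the sequence is eventually periodic: after a pre-period of length 2 it cycles with period 6.
For n ≥ 2, b(n) depends only on (n - 2) mod 6. (73 - 2) mod 6 = 5, so b(73) = b(7) = 24.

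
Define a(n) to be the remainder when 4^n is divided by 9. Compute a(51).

1

a(0) = 1,  a(1) = 4,  a(2) = 7,  a(3) = 1.
Since a(3) = a(0) = 1, the sequence is periodic with period 3.
So a(51) = a(0 + ((51-0) mod 3)) = a(0) = 1.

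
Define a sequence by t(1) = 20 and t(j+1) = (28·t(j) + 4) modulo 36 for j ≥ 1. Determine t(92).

24

Computing terms: t(1) = 20,  t(2) = 24,  t(3) = 28,  t(4) = 32,  t(5) = 0,  t(6) = 4,  t(7) = 8,  t(8) = 12,  t(9) = 16,  t(10) = 20.
Since t(10) = t(1) = 20, the sequence is periodic with period 9.
So t(92) = t(1 + ((92-1) mod 9)) = t(2) = 24.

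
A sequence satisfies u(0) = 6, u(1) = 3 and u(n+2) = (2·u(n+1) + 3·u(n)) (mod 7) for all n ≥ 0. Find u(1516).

4

We have u(0) = 6,  u(1) = 3,  u(2) = 3,  u(3) = 1,  u(4) = 4,  u(5) = 4,  u(6) = 6,  u(7) = 3.
The sequence repeats with period 6.
(1516 - 0) mod 6 = 4, so u(1516) = u(4) = 4.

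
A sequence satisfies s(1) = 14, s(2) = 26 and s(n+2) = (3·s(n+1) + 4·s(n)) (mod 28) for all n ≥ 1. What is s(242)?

26

Computing terms: s(1) = 14; s(2) = 26; s(3) = 22; s(4) = 2; s(5) = 10; s(6) = 10; s(7) = 14; s(8) = 26.
Since (s(7), s(8)) = (s(1), s(2)) = (14, 26) (two consecutive terms determine the rest), the sequence is periodic with period 6.
So s(242) = s(1 + ((242-1) mod 6)) = s(2) = 26.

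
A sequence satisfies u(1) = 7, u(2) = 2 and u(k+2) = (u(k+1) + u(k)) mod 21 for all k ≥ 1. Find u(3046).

10

We have u(1) = 7,  u(2) = 2,  u(3) = 9,  u(4) = 11,  u(5) = 20,  u(6) = 10,  u(7) = 9,  u(8) = 19,  u(9) = 7,  u(10) = 5,  u(11) = 12,  u(12) = 17,  u(13) = 8,  u(14) = 4,  u(15) = 12,  u(16) = 16,  u(17) = 7,  u(18) = 2.
The sequence repeats with period 16.
So u(3046) = u(1 + ((3046-1) mod 16)) = u(6) = 10.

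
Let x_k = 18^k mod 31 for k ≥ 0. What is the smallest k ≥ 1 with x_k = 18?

1

Listing terms: x_0 = 1, x_1 = 18, x_2 = 14, x_3 = 4, x_4 = 10, x_5 = 25, x_6 = 16, x_7 = 9, x_8 = 7, x_9 = 2, x_{10} = 5, x_{11} = 28, x_{12} = 8, x_{13} = 20, x_{14} = 19, x_{15} = 1.
Since x_{15} = x_0 = 1, the sequence is periodic with period 15.
The value 18 first appears (with k ≥ 1) at x_1.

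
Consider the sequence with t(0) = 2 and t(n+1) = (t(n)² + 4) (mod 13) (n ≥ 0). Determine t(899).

t(0) = 2; t(1) = 8; t(2) = 3; t(3) = 0; t(4) = 4; t(5) = 7; t(6) = 1; t(7) = 5; t(8) = 3.
Since t(8) = t(2) = 3, the sequence is eventually periodic: after a pre-period of length 2 it cycles with period 6.
For n ≥ 2, t(n) depends only on (n - 2) mod 6. (899 - 2) mod 6 = 3, so t(899) = t(5) = 7.

7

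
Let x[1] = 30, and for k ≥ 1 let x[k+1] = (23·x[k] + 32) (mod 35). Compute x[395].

8

Listing terms: x[1] = 30; x[2] = 22; x[3] = 13; x[4] = 16; x[5] = 15; x[6] = 27; x[7] = 23; x[8] = 1; x[9] = 20; x[10] = 2; x[11] = 8; x[12] = 6; x[13] = 30.
The sequence repeats with period 12.
(395 - 1) mod 12 = 10, so x[395] = x[11] = 8.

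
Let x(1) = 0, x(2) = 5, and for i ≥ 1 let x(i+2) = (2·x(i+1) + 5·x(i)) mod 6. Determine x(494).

5

Computing terms: x(1) = 0; x(2) = 5; x(3) = 4; x(4) = 3; x(5) = 2; x(6) = 1; x(7) = 0; x(8) = 5.
The sequence repeats with period 6.
(494 - 1) mod 6 = 1, so x(494) = x(2) = 5.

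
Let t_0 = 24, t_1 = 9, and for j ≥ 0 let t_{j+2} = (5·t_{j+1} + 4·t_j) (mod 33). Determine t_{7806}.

We have t_0 = 24, t_1 = 9, t_2 = 9, t_3 = 15, t_4 = 12, t_5 = 21, t_6 = 21, t_7 = 24, t_8 = 6, t_9 = 27, t_{10} = 27, t_{11} = 12, t_{12} = 3, t_{13} = 30, t_{14} = 30, t_{15} = 6, t_{16} = 18, t_{17} = 15, t_{18} = 15, t_{19} = 3, t_{20} = 9, t_{21} = 24, t_{22} = 24, t_{23} = 18, t_{24} = 21, t_{25} = 12, t_{26} = 12, t_{27} = 9, t_{28} = 27, t_{29} = 6, t_{30} = 6, t_{31} = 21, t_{32} = 30, t_{33} = 3, t_{34} = 3, t_{35} = 27, t_{36} = 15, t_{37} = 18, t_{38} = 18, t_{39} = 30, t_{40} = 24, t_{41} = 9.
Since (t_{40}, t_{41}) = (t_0, t_1) = (24, 9) (two consecutive terms determine the rest), the sequence is periodic with period 40.
(7806 - 0) mod 40 = 6, so t_{7806} = t_6 = 21.

21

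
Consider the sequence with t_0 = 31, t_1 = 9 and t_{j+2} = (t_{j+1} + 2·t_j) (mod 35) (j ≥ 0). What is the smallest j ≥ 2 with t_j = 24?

5

We have t_0 = 31; t_1 = 9; t_2 = 1; t_3 = 19; t_4 = 21; t_5 = 24; t_6 = 31; t_7 = 9.
The sequence repeats with period 6.
The value 24 first appears (with j ≥ 2) at t_5.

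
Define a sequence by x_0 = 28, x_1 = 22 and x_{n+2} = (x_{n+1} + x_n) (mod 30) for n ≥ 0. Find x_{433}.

28

Listing terms: x_0 = 28; x_1 = 22; x_2 = 20; x_3 = 12; x_4 = 2; x_5 = 14; x_6 = 16; x_7 = 0; x_8 = 16; x_9 = 16; x_{10} = 2; x_{11} = 18; x_{12} = 20; x_{13} = 8; x_{14} = 28; x_{15} = 6; x_{16} = 4; x_{17} = 10; x_{18} = 14; x_{19} = 24; x_{20} = 8; x_{21} = 2; x_{22} = 10; x_{23} = 12; x_{24} = 22; x_{25} = 4; x_{26} = 26; x_{27} = 0; x_{28} = 26; x_{29} = 26; x_{30} = 22; x_{31} = 18; x_{32} = 10; x_{33} = 28; x_{34} = 8; x_{35} = 6; x_{36} = 14; x_{37} = 20; x_{38} = 4; x_{39} = 24; x_{40} = 28; x_{41} = 22.
The sequence repeats with period 40.
(433 - 0) mod 40 = 33, so x_{433} = x_{33} = 28.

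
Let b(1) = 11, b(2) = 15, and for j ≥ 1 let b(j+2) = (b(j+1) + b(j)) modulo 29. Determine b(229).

9

Computing terms: b(1) = 11; b(2) = 15; b(3) = 26; b(4) = 12; b(5) = 9; b(6) = 21; b(7) = 1; b(8) = 22; b(9) = 23; b(10) = 16; b(11) = 10; b(12) = 26; b(13) = 7; b(14) = 4; b(15) = 11; b(16) = 15.
The sequence repeats with period 14.
So b(229) = b(1 + ((229-1) mod 14)) = b(5) = 9.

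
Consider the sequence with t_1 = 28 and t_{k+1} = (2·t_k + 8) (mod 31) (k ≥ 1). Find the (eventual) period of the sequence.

5

Listing terms: t_1 = 28,  t_2 = 2,  t_3 = 12,  t_4 = 1,  t_5 = 10,  t_6 = 28.
The sequence repeats with period 5.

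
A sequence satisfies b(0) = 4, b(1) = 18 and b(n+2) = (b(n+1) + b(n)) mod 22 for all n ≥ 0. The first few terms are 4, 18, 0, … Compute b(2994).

18

We have b(0) = 4,  b(1) = 18,  b(2) = 0,  b(3) = 18,  b(4) = 18,  b(5) = 14,  b(6) = 10,  b(7) = 2,  b(8) = 12,  b(9) = 14,  b(10) = 4,  b(11) = 18.
The sequence repeats with period 10.
So b(2994) = b(0 + ((2994-0) mod 10)) = b(4) = 18.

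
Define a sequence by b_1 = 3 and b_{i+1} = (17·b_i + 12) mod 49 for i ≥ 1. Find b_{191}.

Computing terms: b_1 = 3,  b_2 = 14,  b_3 = 5,  b_4 = 48,  b_5 = 44,  b_6 = 25,  b_7 = 45,  b_8 = 42,  b_9 = 40,  b_{10} = 6,  b_{11} = 16,  b_{12} = 39,  b_{13} = 38,  b_{14} = 21,  b_{15} = 26,  b_{16} = 13,  b_{17} = 37,  b_{18} = 4,  b_{19} = 31,  b_{20} = 0,  b_{21} = 12,  b_{22} = 20,  b_{23} = 9,  b_{24} = 18,  b_{25} = 24,  b_{26} = 28,  b_{27} = 47,  b_{28} = 27,  b_{29} = 30,  b_{30} = 32,  b_{31} = 17,  b_{32} = 7,  b_{33} = 33,  b_{34} = 34,  b_{35} = 2,  b_{36} = 46,  b_{37} = 10,  b_{38} = 35,  b_{39} = 19,  b_{40} = 41,  b_{41} = 23,  b_{42} = 11,  b_{43} = 3.
The sequence repeats with period 42.
(191 - 1) mod 42 = 22, so b_{191} = b_{23} = 9.

9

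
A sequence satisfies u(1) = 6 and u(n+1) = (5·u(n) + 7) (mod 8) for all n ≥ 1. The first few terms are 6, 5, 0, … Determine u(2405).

Computing terms: u(1) = 6,  u(2) = 5,  u(3) = 0,  u(4) = 7,  u(5) = 2,  u(6) = 1,  u(7) = 4,  u(8) = 3,  u(9) = 6.
Since u(9) = u(1) = 6, the sequence is periodic with period 8.
So u(2405) = u(1 + ((2405-1) mod 8)) = u(5) = 2.

2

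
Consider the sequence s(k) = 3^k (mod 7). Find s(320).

2

Listing terms: s(0) = 1,  s(1) = 3,  s(2) = 2,  s(3) = 6,  s(4) = 4,  s(5) = 5,  s(6) = 1.
The sequence repeats with period 6.
So s(320) = s(0 + ((320-0) mod 6)) = s(2) = 2.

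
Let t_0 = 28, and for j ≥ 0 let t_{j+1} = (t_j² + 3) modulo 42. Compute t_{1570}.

Computing terms: t_0 = 28, t_1 = 31, t_2 = 40, t_3 = 7, t_4 = 10, t_5 = 19, t_6 = 28.
The sequence repeats with period 6.
(1570 - 0) mod 6 = 4, so t_{1570} = t_4 = 10.

10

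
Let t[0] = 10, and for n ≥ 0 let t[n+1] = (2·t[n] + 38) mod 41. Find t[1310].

37

Listing terms: t[0] = 10, t[1] = 17, t[2] = 31, t[3] = 18, t[4] = 33, t[5] = 22, t[6] = 0, t[7] = 38, t[8] = 32, t[9] = 20, t[10] = 37, t[11] = 30, t[12] = 16, t[13] = 29, t[14] = 14, t[15] = 25, t[16] = 6, t[17] = 9, t[18] = 15, t[19] = 27, t[20] = 10.
The sequence repeats with period 20.
(1310 - 0) mod 20 = 10, so t[1310] = t[10] = 37.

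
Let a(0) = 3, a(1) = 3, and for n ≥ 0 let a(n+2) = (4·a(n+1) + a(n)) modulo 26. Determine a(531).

17

We have a(0) = 3; a(1) = 3; a(2) = 15; a(3) = 11; a(4) = 7; a(5) = 13; a(6) = 7; a(7) = 15; a(8) = 15; a(9) = 23; a(10) = 3; a(11) = 9; a(12) = 13; a(13) = 9; a(14) = 23; a(15) = 23; a(16) = 11; a(17) = 15; a(18) = 19; a(19) = 13; a(20) = 19; a(21) = 11; a(22) = 11; a(23) = 3; a(24) = 23; a(25) = 17; a(26) = 13; a(27) = 17; a(28) = 3; a(29) = 3.
The sequence repeats with period 28.
(531 - 0) mod 28 = 27, so a(531) = a(27) = 17.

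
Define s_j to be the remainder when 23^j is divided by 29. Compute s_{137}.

Listing terms: s_0 = 1, s_1 = 23, s_2 = 7, s_3 = 16, s_4 = 20, s_5 = 25, s_6 = 24, s_7 = 1.
Since s_7 = s_0 = 1, the sequence is periodic with period 7.
(137 - 0) mod 7 = 4, so s_{137} = s_4 = 20.

20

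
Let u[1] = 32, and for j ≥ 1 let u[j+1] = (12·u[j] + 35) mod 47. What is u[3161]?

16

u[1] = 32,  u[2] = 43,  u[3] = 34,  u[4] = 20,  u[5] = 40,  u[6] = 45,  u[7] = 11,  u[8] = 26,  u[9] = 18,  u[10] = 16,  u[11] = 39,  u[12] = 33,  u[13] = 8,  u[14] = 37,  u[15] = 9,  u[16] = 2,  u[17] = 12,  u[18] = 38,  u[19] = 21,  u[20] = 5,  u[21] = 1,  u[22] = 0,  u[23] = 35,  u[24] = 32.
The sequence repeats with period 23.
So u[3161] = u[1 + ((3161-1) mod 23)] = u[10] = 16.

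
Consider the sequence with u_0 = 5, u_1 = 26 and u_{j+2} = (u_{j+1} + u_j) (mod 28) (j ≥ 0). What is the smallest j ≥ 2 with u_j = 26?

Computing terms: u_0 = 5,  u_1 = 26,  u_2 = 3,  u_3 = 1,  u_4 = 4,  u_5 = 5,  u_6 = 9,  u_7 = 14,  u_8 = 23,  u_9 = 9,  u_{10} = 4,  u_{11} = 13,  u_{12} = 17,  u_{13} = 2,  u_{14} = 19,  u_{15} = 21,  u_{16} = 12,  u_{17} = 5,  u_{18} = 17,  u_{19} = 22,  u_{20} = 11,  u_{21} = 5,  u_{22} = 16,  u_{23} = 21,  u_{24} = 9,  u_{25} = 2,  u_{26} = 11,  u_{27} = 13,  u_{28} = 24,  u_{29} = 9,  u_{30} = 5,  u_{31} = 14,  u_{32} = 19,  u_{33} = 5,  u_{34} = 24,  u_{35} = 1,  u_{36} = 25,  u_{37} = 26,  u_{38} = 23,  u_{39} = 21,  u_{40} = 16,  u_{41} = 9,  u_{42} = 25,  u_{43} = 6,  u_{44} = 3,  u_{45} = 9,  u_{46} = 12,  u_{47} = 21,  u_{48} = 5,  u_{49} = 26.
Since (u_{48}, u_{49}) = (u_0, u_1) = (5, 26) (two consecutive terms determine the rest), the sequence is periodic with period 48.
The value 26 first appears (with j ≥ 2) at u_{37}.

37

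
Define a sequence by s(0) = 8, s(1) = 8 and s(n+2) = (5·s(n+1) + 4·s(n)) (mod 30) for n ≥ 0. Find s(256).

s(0) = 8, s(1) = 8, s(2) = 12, s(3) = 2, s(4) = 28, s(5) = 28, s(6) = 12, s(7) = 22, s(8) = 8, s(9) = 8.
The sequence repeats with period 8.
So s(256) = s(0 + ((256-0) mod 8)) = s(0) = 8.

8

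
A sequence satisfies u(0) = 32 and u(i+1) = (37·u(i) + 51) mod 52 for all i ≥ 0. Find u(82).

50

We have u(0) = 32, u(1) = 39, u(2) = 38, u(3) = 1, u(4) = 36, u(5) = 31, u(6) = 2, u(7) = 21, u(8) = 48, u(9) = 7, u(10) = 50, u(11) = 29, u(12) = 32.
The sequence repeats with period 12.
(82 - 0) mod 12 = 10, so u(82) = u(10) = 50.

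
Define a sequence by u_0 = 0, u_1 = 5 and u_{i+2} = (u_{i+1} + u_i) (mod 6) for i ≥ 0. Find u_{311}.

Listing terms: u_0 = 0,  u_1 = 5,  u_2 = 5,  u_3 = 4,  u_4 = 3,  u_5 = 1,  u_6 = 4,  u_7 = 5,  u_8 = 3,  u_9 = 2,  u_{10} = 5,  u_{11} = 1,  u_{12} = 0,  u_{13} = 1,  u_{14} = 1,  u_{15} = 2,  u_{16} = 3,  u_{17} = 5,  u_{18} = 2,  u_{19} = 1,  u_{20} = 3,  u_{21} = 4,  u_{22} = 1,  u_{23} = 5,  u_{24} = 0,  u_{25} = 5.
The sequence repeats with period 24.
(311 - 0) mod 24 = 23, so u_{311} = u_{23} = 5.

5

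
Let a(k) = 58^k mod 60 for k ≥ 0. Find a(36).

We have a(0) = 1, a(1) = 58, a(2) = 4, a(3) = 52, a(4) = 16, a(5) = 28, a(6) = 4.
Since a(6) = a(2) = 4, the sequence is eventually periodic: after a pre-period of length 2 it cycles with period 4.
For k ≥ 2, a(k) depends only on (k - 2) mod 4. (36 - 2) mod 4 = 2, so a(36) = a(4) = 16.

16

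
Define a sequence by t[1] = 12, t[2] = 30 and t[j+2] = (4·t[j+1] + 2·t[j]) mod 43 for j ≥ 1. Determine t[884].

Computing terms: t[1] = 12; t[2] = 30; t[3] = 15; t[4] = 34; t[5] = 37; t[6] = 1; t[7] = 35; t[8] = 13; t[9] = 36; t[10] = 41; t[11] = 21; t[12] = 37; t[13] = 18; t[14] = 17; t[15] = 18; t[16] = 20; t[17] = 30; t[18] = 31; t[19] = 12; t[20] = 24; t[21] = 34; t[22] = 12; t[23] = 30.
The sequence repeats with period 21.
(884 - 1) mod 21 = 1, so t[884] = t[2] = 30.

30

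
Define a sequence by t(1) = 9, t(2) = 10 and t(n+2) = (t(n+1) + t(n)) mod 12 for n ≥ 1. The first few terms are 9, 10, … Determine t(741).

3

We have t(1) = 9, t(2) = 10, t(3) = 7, t(4) = 5, t(5) = 0, t(6) = 5, t(7) = 5, t(8) = 10, t(9) = 3, t(10) = 1, t(11) = 4, t(12) = 5, t(13) = 9, t(14) = 2, t(15) = 11, t(16) = 1, t(17) = 0, t(18) = 1, t(19) = 1, t(20) = 2, t(21) = 3, t(22) = 5, t(23) = 8, t(24) = 1, t(25) = 9, t(26) = 10.
Since (t(25), t(26)) = (t(1), t(2)) = (9, 10) (two consecutive terms determine the rest), the sequence is periodic with period 24.
(741 - 1) mod 24 = 20, so t(741) = t(21) = 3.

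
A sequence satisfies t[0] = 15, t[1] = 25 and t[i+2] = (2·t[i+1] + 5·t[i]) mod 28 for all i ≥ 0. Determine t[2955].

11

Computing terms: t[0] = 15; t[1] = 25; t[2] = 13; t[3] = 11; t[4] = 3; t[5] = 5; t[6] = 25; t[7] = 19; t[8] = 23; t[9] = 1; t[10] = 5; t[11] = 15; t[12] = 27; t[13] = 17; t[14] = 1; t[15] = 3; t[16] = 11; t[17] = 9; t[18] = 17; t[19] = 23; t[20] = 19; t[21] = 13; t[22] = 9; t[23] = 27; t[24] = 15; t[25] = 25.
The sequence repeats with period 24.
So t[2955] = t[0 + ((2955-0) mod 24)] = t[3] = 11.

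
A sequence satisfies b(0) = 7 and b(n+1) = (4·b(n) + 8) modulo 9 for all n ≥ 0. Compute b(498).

4

b(0) = 7,  b(1) = 0,  b(2) = 8,  b(3) = 4,  b(4) = 6,  b(5) = 5,  b(6) = 1,  b(7) = 3,  b(8) = 2,  b(9) = 7.
Since b(9) = b(0) = 7, the sequence is periodic with period 9.
(498 - 0) mod 9 = 3, so b(498) = b(3) = 4.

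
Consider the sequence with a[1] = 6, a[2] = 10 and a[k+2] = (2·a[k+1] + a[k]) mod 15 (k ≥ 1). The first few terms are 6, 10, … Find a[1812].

a[1] = 6; a[2] = 10; a[3] = 11; a[4] = 2; a[5] = 0; a[6] = 2; a[7] = 4; a[8] = 10; a[9] = 9; a[10] = 13; a[11] = 5; a[12] = 8; a[13] = 6; a[14] = 5; a[15] = 1; a[16] = 7; a[17] = 0; a[18] = 7; a[19] = 14; a[20] = 5; a[21] = 9; a[22] = 8; a[23] = 10; a[24] = 13; a[25] = 6; a[26] = 10.
Since (a[25], a[26]) = (a[1], a[2]) = (6, 10) (two consecutive terms determine the rest), the sequence is periodic with period 24.
(1812 - 1) mod 24 = 11, so a[1812] = a[12] = 8.

8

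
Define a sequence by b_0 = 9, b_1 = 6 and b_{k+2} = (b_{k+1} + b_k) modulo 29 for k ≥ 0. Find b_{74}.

7

Computing terms: b_0 = 9; b_1 = 6; b_2 = 15; b_3 = 21; b_4 = 7; b_5 = 28; b_6 = 6; b_7 = 5; b_8 = 11; b_9 = 16; b_{10} = 27; b_{11} = 14; b_{12} = 12; b_{13} = 26; b_{14} = 9; b_{15} = 6.
The sequence repeats with period 14.
So b_{74} = b_{0 + ((74-0) mod 14)} = b_4 = 7.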